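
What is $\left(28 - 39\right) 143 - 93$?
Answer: $-1666$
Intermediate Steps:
$\left(28 - 39\right) 143 - 93 = \left(-11\right) 143 - 93 = -1573 - 93 = -1666$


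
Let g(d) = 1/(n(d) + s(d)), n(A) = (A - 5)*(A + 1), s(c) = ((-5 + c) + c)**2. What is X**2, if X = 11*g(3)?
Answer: 121/49 ≈ 2.4694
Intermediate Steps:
s(c) = (-5 + 2*c)**2
n(A) = (1 + A)*(-5 + A) (n(A) = (-5 + A)*(1 + A) = (1 + A)*(-5 + A))
g(d) = 1/(-5 + d**2 + (-5 + 2*d)**2 - 4*d) (g(d) = 1/((-5 + d**2 - 4*d) + (-5 + 2*d)**2) = 1/(-5 + d**2 + (-5 + 2*d)**2 - 4*d))
X = -11/7 (X = 11/(20 - 24*3 + 5*3**2) = 11/(20 - 72 + 5*9) = 11/(20 - 72 + 45) = 11/(-7) = 11*(-1/7) = -11/7 ≈ -1.5714)
X**2 = (-11/7)**2 = 121/49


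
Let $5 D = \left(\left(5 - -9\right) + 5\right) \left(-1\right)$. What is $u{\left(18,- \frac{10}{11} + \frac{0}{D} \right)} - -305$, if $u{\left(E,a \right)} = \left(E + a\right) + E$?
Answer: $\frac{3741}{11} \approx 340.09$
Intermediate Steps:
$D = - \frac{19}{5}$ ($D = \frac{\left(\left(5 - -9\right) + 5\right) \left(-1\right)}{5} = \frac{\left(\left(5 + 9\right) + 5\right) \left(-1\right)}{5} = \frac{\left(14 + 5\right) \left(-1\right)}{5} = \frac{19 \left(-1\right)}{5} = \frac{1}{5} \left(-19\right) = - \frac{19}{5} \approx -3.8$)
$u{\left(E,a \right)} = a + 2 E$
$u{\left(18,- \frac{10}{11} + \frac{0}{D} \right)} - -305 = \left(\left(- \frac{10}{11} + \frac{0}{- \frac{19}{5}}\right) + 2 \cdot 18\right) - -305 = \left(\left(\left(-10\right) \frac{1}{11} + 0 \left(- \frac{5}{19}\right)\right) + 36\right) + 305 = \left(\left(- \frac{10}{11} + 0\right) + 36\right) + 305 = \left(- \frac{10}{11} + 36\right) + 305 = \frac{386}{11} + 305 = \frac{3741}{11}$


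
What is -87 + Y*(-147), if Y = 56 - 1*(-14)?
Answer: -10377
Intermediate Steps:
Y = 70 (Y = 56 + 14 = 70)
-87 + Y*(-147) = -87 + 70*(-147) = -87 - 10290 = -10377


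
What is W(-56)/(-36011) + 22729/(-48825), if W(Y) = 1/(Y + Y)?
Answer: -13095897329/28131793200 ≈ -0.46552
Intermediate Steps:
W(Y) = 1/(2*Y)
W(-56)/(-36011) + 22729/(-48825) = ((½)/(-56))/(-36011) + 22729/(-48825) = ((½)*(-1/56))*(-1/36011) + 22729*(-1/48825) = -1/112*(-1/36011) - 3247/6975 = 1/4033232 - 3247/6975 = -13095897329/28131793200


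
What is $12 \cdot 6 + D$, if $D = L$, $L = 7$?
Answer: $79$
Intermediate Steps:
$D = 7$
$12 \cdot 6 + D = 12 \cdot 6 + 7 = 72 + 7 = 79$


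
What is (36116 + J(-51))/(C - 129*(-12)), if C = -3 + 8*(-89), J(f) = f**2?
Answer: 5531/119 ≈ 46.479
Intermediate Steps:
C = -715 (C = -3 - 712 = -715)
(36116 + J(-51))/(C - 129*(-12)) = (36116 + (-51)**2)/(-715 - 129*(-12)) = (36116 + 2601)/(-715 + 1548) = 38717/833 = 38717*(1/833) = 5531/119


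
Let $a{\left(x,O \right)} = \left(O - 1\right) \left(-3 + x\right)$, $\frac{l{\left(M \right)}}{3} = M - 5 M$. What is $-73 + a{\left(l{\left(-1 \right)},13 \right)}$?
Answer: $35$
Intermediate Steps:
$l{\left(M \right)} = - 12 M$ ($l{\left(M \right)} = 3 \left(M - 5 M\right) = 3 \left(- 4 M\right) = - 12 M$)
$a{\left(x,O \right)} = \left(-1 + O\right) \left(-3 + x\right)$
$-73 + a{\left(l{\left(-1 \right)},13 \right)} = -73 + \left(3 - \left(-12\right) \left(-1\right) - 39 + 13 \left(\left(-12\right) \left(-1\right)\right)\right) = -73 + \left(3 - 12 - 39 + 13 \cdot 12\right) = -73 + \left(3 - 12 - 39 + 156\right) = -73 + 108 = 35$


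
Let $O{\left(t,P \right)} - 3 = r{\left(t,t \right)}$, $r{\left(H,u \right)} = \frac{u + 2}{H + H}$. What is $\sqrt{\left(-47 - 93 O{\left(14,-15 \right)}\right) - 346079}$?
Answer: $\frac{i \sqrt{16976449}}{7} \approx 588.61 i$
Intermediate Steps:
$r{\left(H,u \right)} = \frac{2 + u}{2 H}$
$O{\left(t,P \right)} = 3 + \frac{2 + t}{2 t}$
$\sqrt{\left(-47 - 93 O{\left(14,-15 \right)}\right) - 346079} = \sqrt{\left(-47 - 93 \left(\frac{7}{2} + \frac{1}{14}\right)\right) - 346079} = \sqrt{\left(-47 - \frac{2325}{7}\right) - 346079} = \sqrt{- \frac{2654}{7} - 346079} = \sqrt{- \frac{2425207}{7}} = \frac{i \sqrt{16976449}}{7}$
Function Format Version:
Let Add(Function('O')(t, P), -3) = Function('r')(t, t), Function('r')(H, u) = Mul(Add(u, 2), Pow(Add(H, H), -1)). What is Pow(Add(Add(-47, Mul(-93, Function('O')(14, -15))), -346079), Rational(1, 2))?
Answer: Mul(Rational(1, 7), I, Pow(16976449, Rational(1, 2))) ≈ Mul(588.61, I)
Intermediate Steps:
Function('r')(H, u) = Mul(Rational(1, 2), Pow(H, -1), Add(2, u)) (Function('r')(H, u) = Mul(Add(2, u), Pow(Mul(2, H), -1)) = Mul(Add(2, u), Mul(Rational(1, 2), Pow(H, -1))) = Mul(Rational(1, 2), Pow(H, -1), Add(2, u)))
Function('O')(t, P) = Add(3, Mul(Rational(1, 2), Pow(t, -1), Add(2, t)))
Pow(Add(Add(-47, Mul(-93, Function('O')(14, -15))), -346079), Rational(1, 2)) = Pow(Add(Add(-47, Mul(-93, Add(Rational(7, 2), Pow(14, -1)))), -346079), Rational(1, 2)) = Pow(Add(Add(-47, Mul(-93, Add(Rational(7, 2), Rational(1, 14)))), -346079), Rational(1, 2)) = Pow(Add(Add(-47, Mul(-93, Rational(25, 7))), -346079), Rational(1, 2)) = Pow(Add(Add(-47, Rational(-2325, 7)), -346079), Rational(1, 2)) = Pow(Add(Rational(-2654, 7), -346079), Rational(1, 2)) = Pow(Rational(-2425207, 7), Rational(1, 2)) = Mul(Rational(1, 7), I, Pow(16976449, Rational(1, 2)))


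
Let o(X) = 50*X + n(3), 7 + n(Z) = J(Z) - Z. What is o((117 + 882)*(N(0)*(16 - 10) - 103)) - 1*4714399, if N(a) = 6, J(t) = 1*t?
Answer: -8061056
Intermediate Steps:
J(t) = t
n(Z) = -7 (n(Z) = -7 + (Z - Z) = -7 + 0 = -7)
o(X) = -7 + 50*X (o(X) = 50*X - 7 = -7 + 50*X)
o((117 + 882)*(N(0)*(16 - 10) - 103)) - 1*4714399 = (-7 + 50*((117 + 882)*(6*(16 - 10) - 103))) - 1*4714399 = (-7 + 50*(999*(6*6 - 103))) - 4714399 = (-7 + 50*(999*(36 - 103))) - 4714399 = (-7 + 50*(999*(-67))) - 4714399 = (-7 + 50*(-66933)) - 4714399 = (-7 - 3346650) - 4714399 = -3346657 - 4714399 = -8061056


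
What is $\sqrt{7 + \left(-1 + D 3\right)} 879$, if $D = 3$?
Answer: $879 \sqrt{15} \approx 3404.4$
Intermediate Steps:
$\sqrt{7 + \left(-1 + D 3\right)} 879 = \sqrt{7 + \left(-1 + 3 \cdot 3\right)} 879 = \sqrt{7 + \left(-1 + 9\right)} 879 = \sqrt{7 + 8} \cdot 879 = \sqrt{15} \cdot 879 = 879 \sqrt{15}$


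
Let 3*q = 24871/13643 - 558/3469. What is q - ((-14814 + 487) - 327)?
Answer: 297241880737/20283243 ≈ 14655.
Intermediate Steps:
q = 11237815/20283243 (q = (24871/13643 - 558/3469)/3 = (24871*(1/13643) - 558*1/3469)/3 = (3553/1949 - 558/3469)/3 = (⅓)*(11237815/6761081) = 11237815/20283243 ≈ 0.55404)
q - ((-14814 + 487) - 327) = 11237815/20283243 - ((-14814 + 487) - 327) = 11237815/20283243 - (-14327 - 327) = 11237815/20283243 - 1*(-14654) = 11237815/20283243 + 14654 = 297241880737/20283243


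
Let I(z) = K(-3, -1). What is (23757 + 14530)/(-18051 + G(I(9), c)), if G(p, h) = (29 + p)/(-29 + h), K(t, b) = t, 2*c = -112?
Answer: -3254395/1534361 ≈ -2.1210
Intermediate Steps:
c = -56 (c = (½)*(-112) = -56)
I(z) = -3
G(p, h) = (29 + p)/(-29 + h)
(23757 + 14530)/(-18051 + G(I(9), c)) = (23757 + 14530)/(-18051 + (29 - 3)/(-29 - 56)) = 38287/(-18051 + 26/(-85)) = 38287/(-18051 - 1/85*26) = 38287/(-18051 - 26/85) = 38287/(-1534361/85) = 38287*(-85/1534361) = -3254395/1534361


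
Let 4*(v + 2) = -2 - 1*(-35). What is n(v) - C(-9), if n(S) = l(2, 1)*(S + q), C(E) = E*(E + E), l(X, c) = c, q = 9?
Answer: -587/4 ≈ -146.75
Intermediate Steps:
v = 25/4 (v = -2 + (-2 - 1*(-35))/4 = -2 + (-2 + 35)/4 = -2 + (1/4)*33 = -2 + 33/4 = 25/4 ≈ 6.2500)
C(E) = 2*E**2 (C(E) = E*(2*E) = 2*E**2)
n(S) = 9 + S (n(S) = 1*(S + 9) = 1*(9 + S) = 9 + S)
n(v) - C(-9) = (9 + 25/4) - 2*(-9)**2 = 61/4 - 2*81 = 61/4 - 1*162 = 61/4 - 162 = -587/4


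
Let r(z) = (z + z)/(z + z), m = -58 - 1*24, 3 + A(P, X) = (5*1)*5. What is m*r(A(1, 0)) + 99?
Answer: 17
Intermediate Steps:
A(P, X) = 22 (A(P, X) = -3 + (5*1)*5 = -3 + 5*5 = -3 + 25 = 22)
m = -82 (m = -58 - 24 = -82)
r(z) = 1 (r(z) = (2*z)/((2*z)) = (2*z)*(1/(2*z)) = 1)
m*r(A(1, 0)) + 99 = -82*1 + 99 = -82 + 99 = 17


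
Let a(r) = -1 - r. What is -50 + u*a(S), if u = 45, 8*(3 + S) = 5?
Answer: 95/8 ≈ 11.875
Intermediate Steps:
S = -19/8 (S = -3 + (⅛)*5 = -3 + 5/8 = -19/8 ≈ -2.3750)
-50 + u*a(S) = -50 + 45*(-1 - 1*(-19/8)) = -50 + 45*(-1 + 19/8) = -50 + 45*(11/8) = -50 + 495/8 = 95/8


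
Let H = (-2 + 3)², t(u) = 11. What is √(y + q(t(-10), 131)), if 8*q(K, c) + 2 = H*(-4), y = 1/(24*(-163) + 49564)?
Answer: I*√390758294/22826 ≈ 0.86601*I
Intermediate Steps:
y = 1/45652 (y = 1/(-3912 + 49564) = 1/45652 ≈ 2.1905e-5)
H = 1 (H = 1² = 1)
q(K, c) = -¾ (q(K, c) = -¼ + (1*(-4))/8 = -¼ + (⅛)*(-4) = -¼ - ½ = -¾)
√(y + q(t(-10), 131)) = √(1/45652 - ¾) = √(-17119/22826) = I*√390758294/22826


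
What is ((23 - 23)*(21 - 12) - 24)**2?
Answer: 576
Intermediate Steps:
((23 - 23)*(21 - 12) - 24)**2 = (0*9 - 24)**2 = (0 - 24)**2 = (-24)**2 = 576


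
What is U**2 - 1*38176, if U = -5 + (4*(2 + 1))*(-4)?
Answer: -35367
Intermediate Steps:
U = -53 (U = -5 + (4*3)*(-4) = -5 + 12*(-4) = -5 - 48 = -53)
U**2 - 1*38176 = (-53)**2 - 1*38176 = 2809 - 38176 = -35367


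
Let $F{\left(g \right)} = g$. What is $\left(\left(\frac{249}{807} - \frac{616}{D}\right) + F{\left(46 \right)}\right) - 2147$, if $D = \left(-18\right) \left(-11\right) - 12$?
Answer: $- \frac{52635850}{25017} \approx -2104.0$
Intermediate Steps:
$D = 186$ ($D = 198 - 12 = 186$)
$\left(\left(\frac{249}{807} - \frac{616}{D}\right) + F{\left(46 \right)}\right) - 2147 = \left(\left(\frac{249}{807} - \frac{616}{186}\right) + 46\right) - 2147 = \left(\left(249 \cdot \frac{1}{807} - \frac{308}{93}\right) + 46\right) - 2147 = \left(\left(\frac{83}{269} - \frac{308}{93}\right) + 46\right) - 2147 = \left(- \frac{75133}{25017} + 46\right) - 2147 = \frac{1075649}{25017} - 2147 = - \frac{52635850}{25017}$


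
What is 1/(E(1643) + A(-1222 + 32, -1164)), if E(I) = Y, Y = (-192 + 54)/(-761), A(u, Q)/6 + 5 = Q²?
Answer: 761/6186432444 ≈ 1.2301e-7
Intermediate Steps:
A(u, Q) = -30 + 6*Q²
Y = 138/761 (Y = -138*(-1/761) = 138/761 ≈ 0.18134)
E(I) = 138/761
1/(E(1643) + A(-1222 + 32, -1164)) = 1/(138/761 + (-30 + 6*(-1164)²)) = 1/(138/761 + (-30 + 6*1354896)) = 1/(138/761 + (-30 + 8129376)) = 1/(138/761 + 8129346) = 1/(6186432444/761) = 761/6186432444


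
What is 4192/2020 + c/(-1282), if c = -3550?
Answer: 1568143/323705 ≈ 4.8444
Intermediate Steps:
4192/2020 + c/(-1282) = 4192/2020 - 3550/(-1282) = 4192*(1/2020) - 3550*(-1/1282) = 1048/505 + 1775/641 = 1568143/323705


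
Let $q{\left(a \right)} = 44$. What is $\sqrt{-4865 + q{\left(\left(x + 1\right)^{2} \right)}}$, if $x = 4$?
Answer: $i \sqrt{4821} \approx 69.433 i$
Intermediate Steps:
$\sqrt{-4865 + q{\left(\left(x + 1\right)^{2} \right)}} = \sqrt{-4865 + 44} = \sqrt{-4821} = i \sqrt{4821}$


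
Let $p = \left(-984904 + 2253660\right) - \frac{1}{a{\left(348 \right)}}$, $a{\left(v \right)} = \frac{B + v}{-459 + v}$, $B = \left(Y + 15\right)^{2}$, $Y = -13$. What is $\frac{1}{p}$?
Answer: $\frac{352}{446602223} \approx 7.8817 \cdot 10^{-7}$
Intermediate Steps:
$B = 4$ ($B = \left(-13 + 15\right)^{2} = 2^{2} = 4$)
$a{\left(v \right)} = \frac{4 + v}{-459 + v}$
$p = \frac{446602223}{352}$ ($p = \left(-984904 + 2253660\right) - \frac{1}{\frac{1}{-459 + 348} \left(4 + 348\right)} = 1268756 - \frac{1}{\frac{1}{-111} \cdot 352} = 1268756 - \frac{1}{\left(- \frac{1}{111}\right) 352} = 1268756 - \frac{1}{- \frac{352}{111}} = 1268756 - - \frac{111}{352} = 1268756 + \frac{111}{352} = \frac{446602223}{352} \approx 1.2688 \cdot 10^{6}$)
$\frac{1}{p} = \frac{1}{\frac{446602223}{352}} = \frac{352}{446602223}$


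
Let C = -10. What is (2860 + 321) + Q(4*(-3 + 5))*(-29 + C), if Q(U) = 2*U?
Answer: 2557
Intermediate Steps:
(2860 + 321) + Q(4*(-3 + 5))*(-29 + C) = (2860 + 321) + (2*(4*(-3 + 5)))*(-29 - 10) = 3181 + (2*(4*2))*(-39) = 3181 + (2*8)*(-39) = 3181 + 16*(-39) = 3181 - 624 = 2557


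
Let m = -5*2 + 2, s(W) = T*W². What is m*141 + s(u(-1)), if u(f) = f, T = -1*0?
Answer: -1128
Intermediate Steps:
T = 0
s(W) = 0 (s(W) = 0*W² = 0)
m = -8 (m = -10 + 2 = -8)
m*141 + s(u(-1)) = -8*141 + 0 = -1128 + 0 = -1128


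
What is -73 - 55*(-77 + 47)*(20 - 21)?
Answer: -1723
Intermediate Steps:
-73 - 55*(-77 + 47)*(20 - 21) = -73 - (-1650)*(-1) = -73 - 55*30 = -73 - 1650 = -1723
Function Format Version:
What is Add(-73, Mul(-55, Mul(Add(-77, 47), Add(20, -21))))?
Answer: -1723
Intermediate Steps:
Add(-73, Mul(-55, Mul(Add(-77, 47), Add(20, -21)))) = Add(-73, Mul(-55, Mul(-30, -1))) = Add(-73, Mul(-55, 30)) = Add(-73, -1650) = -1723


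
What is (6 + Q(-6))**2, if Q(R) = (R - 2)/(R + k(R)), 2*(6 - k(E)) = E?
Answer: 100/9 ≈ 11.111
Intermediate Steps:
k(E) = 6 - E/2
Q(R) = (-2 + R)/(6 + R/2) (Q(R) = (R - 2)/(R + (6 - R/2)) = (-2 + R)/(6 + R/2))
(6 + Q(-6))**2 = (6 + 2*(-2 - 6)/(12 - 6))**2 = (6 + 2*(-8)/6)**2 = (6 + 2*(1/6)*(-8))**2 = (6 - 8/3)**2 = (10/3)**2 = 100/9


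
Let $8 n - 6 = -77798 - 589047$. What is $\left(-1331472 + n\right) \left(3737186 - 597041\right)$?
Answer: $- \frac{35542092299175}{8} \approx -4.4428 \cdot 10^{12}$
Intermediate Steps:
$n = - \frac{666839}{8}$ ($n = \frac{3}{4} + \frac{-77798 - 589047}{8} = \frac{3}{4} + \frac{1}{8} \left(-666845\right) = \frac{3}{4} - \frac{666845}{8} = - \frac{666839}{8} \approx -83355.0$)
$\left(-1331472 + n\right) \left(3737186 - 597041\right) = \left(-1331472 - \frac{666839}{8}\right) \left(3737186 - 597041\right) = \left(- \frac{11318615}{8}\right) 3140145 = - \frac{35542092299175}{8}$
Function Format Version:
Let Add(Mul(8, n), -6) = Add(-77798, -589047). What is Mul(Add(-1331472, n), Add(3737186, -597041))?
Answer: Rational(-35542092299175, 8) ≈ -4.4428e+12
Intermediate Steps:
n = Rational(-666839, 8) (n = Add(Rational(3, 4), Mul(Rational(1, 8), Add(-77798, -589047))) = Add(Rational(3, 4), Mul(Rational(1, 8), -666845)) = Add(Rational(3, 4), Rational(-666845, 8)) = Rational(-666839, 8) ≈ -83355.)
Mul(Add(-1331472, n), Add(3737186, -597041)) = Mul(Add(-1331472, Rational(-666839, 8)), Add(3737186, -597041)) = Mul(Rational(-11318615, 8), 3140145) = Rational(-35542092299175, 8)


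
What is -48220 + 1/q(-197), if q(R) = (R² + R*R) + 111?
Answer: -3748092379/77729 ≈ -48220.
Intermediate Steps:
q(R) = 111 + 2*R² (q(R) = (R² + R²) + 111 = 2*R² + 111 = 111 + 2*R²)
-48220 + 1/q(-197) = -48220 + 1/(111 + 2*(-197)²) = -48220 + 1/(111 + 2*38809) = -48220 + 1/(111 + 77618) = -48220 + 1/77729 = -3748092379/77729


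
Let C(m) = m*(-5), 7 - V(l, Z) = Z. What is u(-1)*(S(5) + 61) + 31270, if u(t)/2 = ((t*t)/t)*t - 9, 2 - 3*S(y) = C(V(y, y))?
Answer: 30230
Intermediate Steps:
V(l, Z) = 7 - Z
C(m) = -5*m
S(y) = 37/3 - 5*y/3 (S(y) = 2/3 - (-5)*(7 - y)/3 = 2/3 - (-35 + 5*y)/3 = 2/3 + (35/3 - 5*y/3) = 37/3 - 5*y/3)
u(t) = -18 + 2*t**2 (u(t) = 2*(((t*t)/t)*t - 9) = 2*((t**2/t)*t - 9) = 2*(t*t - 9) = 2*(t**2 - 9) = 2*(-9 + t**2) = -18 + 2*t**2)
u(-1)*(S(5) + 61) + 31270 = (-18 + 2*(-1)**2)*((37/3 - 5/3*5) + 61) + 31270 = (-18 + 2*1)*((37/3 - 25/3) + 61) + 31270 = (-18 + 2)*(4 + 61) + 31270 = -16*65 + 31270 = -1040 + 31270 = 30230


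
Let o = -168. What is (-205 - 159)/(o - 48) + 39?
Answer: 2197/54 ≈ 40.685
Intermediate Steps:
(-205 - 159)/(o - 48) + 39 = (-205 - 159)/(-168 - 48) + 39 = -364/(-216) + 39 = -364*(-1/216) + 39 = 91/54 + 39 = 2197/54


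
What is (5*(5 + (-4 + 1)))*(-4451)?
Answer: -44510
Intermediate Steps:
(5*(5 + (-4 + 1)))*(-4451) = (5*(5 - 3))*(-4451) = (5*2)*(-4451) = 10*(-4451) = -44510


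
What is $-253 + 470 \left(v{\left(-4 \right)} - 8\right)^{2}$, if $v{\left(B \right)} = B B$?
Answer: $29827$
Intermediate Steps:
$v{\left(B \right)} = B^{2}$
$-253 + 470 \left(v{\left(-4 \right)} - 8\right)^{2} = -253 + 470 \left(\left(-4\right)^{2} - 8\right)^{2} = -253 + 470 \left(16 - 8\right)^{2} = -253 + 470 \cdot 8^{2} = -253 + 470 \cdot 64 = -253 + 30080 = 29827$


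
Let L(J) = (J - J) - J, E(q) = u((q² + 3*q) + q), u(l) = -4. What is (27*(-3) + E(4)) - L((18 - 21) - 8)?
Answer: -96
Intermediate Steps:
E(q) = -4
L(J) = -J (L(J) = 0 - J = -J)
(27*(-3) + E(4)) - L((18 - 21) - 8) = (27*(-3) - 4) - (-1)*((18 - 21) - 8) = (-81 - 4) - (-1)*(-3 - 8) = -85 - (-1)*(-11) = -85 - 1*11 = -85 - 11 = -96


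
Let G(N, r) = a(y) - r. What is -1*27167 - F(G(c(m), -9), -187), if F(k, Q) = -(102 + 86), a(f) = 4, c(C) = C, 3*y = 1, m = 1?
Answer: -26979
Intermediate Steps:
y = ⅓ (y = (⅓)*1 = ⅓ ≈ 0.33333)
G(N, r) = 4 - r
F(k, Q) = -188 (F(k, Q) = -1*188 = -188)
-1*27167 - F(G(c(m), -9), -187) = -1*27167 - 1*(-188) = -27167 + 188 = -26979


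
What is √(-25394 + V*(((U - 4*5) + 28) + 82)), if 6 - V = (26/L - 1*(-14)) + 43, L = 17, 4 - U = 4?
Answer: 2*I*√2176289/17 ≈ 173.56*I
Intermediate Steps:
U = 0 (U = 4 - 1*4 = 4 - 4 = 0)
V = -893/17 (V = 6 - ((26/17 - 1*(-14)) + 43) = 6 - ((26*(1/17) + 14) + 43) = 6 - ((26/17 + 14) + 43) = 6 - (264/17 + 43) = 6 - 1*995/17 = 6 - 995/17 = -893/17 ≈ -52.529)
√(-25394 + V*(((U - 4*5) + 28) + 82)) = √(-25394 - 893*(((0 - 4*5) + 28) + 82)/17) = √(-25394 - 893*(((0 - 20) + 28) + 82)/17) = √(-25394 - 893*((-20 + 28) + 82)/17) = √(-25394 - 893*(8 + 82)/17) = √(-25394 - 893/17*90) = √(-25394 - 80370/17) = √(-512068/17) = 2*I*√2176289/17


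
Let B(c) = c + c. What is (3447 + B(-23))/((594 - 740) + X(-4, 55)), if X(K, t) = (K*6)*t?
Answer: -3401/1466 ≈ -2.3199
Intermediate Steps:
B(c) = 2*c
X(K, t) = 6*K*t (X(K, t) = (6*K)*t = 6*K*t)
(3447 + B(-23))/((594 - 740) + X(-4, 55)) = (3447 + 2*(-23))/((594 - 740) + 6*(-4)*55) = (3447 - 46)/(-146 - 1320) = 3401/(-1466) = 3401*(-1/1466) = -3401/1466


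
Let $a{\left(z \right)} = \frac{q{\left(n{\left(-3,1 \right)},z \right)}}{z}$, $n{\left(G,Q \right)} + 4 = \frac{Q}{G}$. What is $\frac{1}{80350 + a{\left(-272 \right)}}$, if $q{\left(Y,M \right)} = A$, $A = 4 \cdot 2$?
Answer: $\frac{34}{2731899} \approx 1.2446 \cdot 10^{-5}$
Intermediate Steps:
$A = 8$
$n{\left(G,Q \right)} = -4 + \frac{Q}{G}$
$q{\left(Y,M \right)} = 8$
$a{\left(z \right)} = \frac{8}{z}$
$\frac{1}{80350 + a{\left(-272 \right)}} = \frac{1}{80350 + \frac{8}{-272}} = \frac{1}{80350 + 8 \left(- \frac{1}{272}\right)} = \frac{1}{80350 - \frac{1}{34}} = \frac{1}{\frac{2731899}{34}} = \frac{34}{2731899}$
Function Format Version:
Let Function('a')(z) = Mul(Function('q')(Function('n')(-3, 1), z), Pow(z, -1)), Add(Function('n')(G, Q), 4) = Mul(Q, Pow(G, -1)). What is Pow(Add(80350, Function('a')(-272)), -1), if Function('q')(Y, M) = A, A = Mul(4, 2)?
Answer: Rational(34, 2731899) ≈ 1.2446e-5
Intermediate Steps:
A = 8
Function('n')(G, Q) = Add(-4, Mul(Q, Pow(G, -1)))
Function('q')(Y, M) = 8
Function('a')(z) = Mul(8, Pow(z, -1))
Pow(Add(80350, Function('a')(-272)), -1) = Pow(Add(80350, Mul(8, Pow(-272, -1))), -1) = Pow(Add(80350, Mul(8, Rational(-1, 272))), -1) = Pow(Add(80350, Rational(-1, 34)), -1) = Pow(Rational(2731899, 34), -1) = Rational(34, 2731899)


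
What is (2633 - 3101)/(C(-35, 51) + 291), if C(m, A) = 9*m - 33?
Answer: 156/19 ≈ 8.2105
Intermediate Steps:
C(m, A) = -33 + 9*m
(2633 - 3101)/(C(-35, 51) + 291) = (2633 - 3101)/((-33 + 9*(-35)) + 291) = -468/((-33 - 315) + 291) = -468/(-348 + 291) = -468/(-57) = -468*(-1/57) = 156/19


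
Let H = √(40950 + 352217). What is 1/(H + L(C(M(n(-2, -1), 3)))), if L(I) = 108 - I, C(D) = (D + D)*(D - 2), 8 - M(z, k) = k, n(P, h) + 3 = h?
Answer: -78/387083 + √393167/387083 ≈ 0.0014184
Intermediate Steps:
n(P, h) = -3 + h
M(z, k) = 8 - k
C(D) = 2*D*(-2 + D) (C(D) = (2*D)*(-2 + D) = 2*D*(-2 + D))
H = √393167 ≈ 627.03
1/(H + L(C(M(n(-2, -1), 3)))) = 1/(√393167 + (108 - 2*(8 - 1*3)*(-2 + (8 - 1*3)))) = 1/(√393167 + (108 - 2*(8 - 3)*(-2 + (8 - 3)))) = 1/(√393167 + (108 - 2*5*(-2 + 5))) = 1/(√393167 + (108 - 2*5*3)) = 1/(√393167 + (108 - 1*30)) = 1/(√393167 + (108 - 30)) = 1/(√393167 + 78) = 1/(78 + √393167)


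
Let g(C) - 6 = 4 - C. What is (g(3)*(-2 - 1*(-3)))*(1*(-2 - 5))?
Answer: -49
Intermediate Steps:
g(C) = 10 - C (g(C) = 6 + (4 - C) = 10 - C)
(g(3)*(-2 - 1*(-3)))*(1*(-2 - 5)) = ((10 - 1*3)*(-2 - 1*(-3)))*(1*(-2 - 5)) = ((10 - 3)*(-2 + 3))*(1*(-7)) = (7*1)*(-7) = 7*(-7) = -49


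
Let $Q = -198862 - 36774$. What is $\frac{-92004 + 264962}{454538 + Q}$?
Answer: $\frac{86479}{109451} \approx 0.79012$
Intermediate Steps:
$Q = -235636$
$\frac{-92004 + 264962}{454538 + Q} = \frac{-92004 + 264962}{454538 - 235636} = \frac{172958}{218902} = 172958 \cdot \frac{1}{218902} = \frac{86479}{109451}$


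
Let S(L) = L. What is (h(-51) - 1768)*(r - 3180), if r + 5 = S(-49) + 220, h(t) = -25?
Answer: 5404102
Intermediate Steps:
r = 166 (r = -5 + (-49 + 220) = -5 + 171 = 166)
(h(-51) - 1768)*(r - 3180) = (-25 - 1768)*(166 - 3180) = -1793*(-3014) = 5404102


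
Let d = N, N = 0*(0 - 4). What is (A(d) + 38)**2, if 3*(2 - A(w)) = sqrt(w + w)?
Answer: 1600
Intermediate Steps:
N = 0 (N = 0*(-4) = 0)
d = 0
A(w) = 2 - sqrt(2)*sqrt(w)/3 (A(w) = 2 - sqrt(w + w)/3 = 2 - sqrt(2)*sqrt(w)/3)
(A(d) + 38)**2 = ((2 - sqrt(2)*sqrt(0)/3) + 38)**2 = ((2 - 1/3*sqrt(2)*0) + 38)**2 = ((2 + 0) + 38)**2 = (2 + 38)**2 = 40**2 = 1600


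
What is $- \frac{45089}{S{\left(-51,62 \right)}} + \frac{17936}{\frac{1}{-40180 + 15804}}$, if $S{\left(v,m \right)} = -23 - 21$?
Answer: $- \frac{1748827645}{4} \approx -4.3721 \cdot 10^{8}$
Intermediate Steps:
$S{\left(v,m \right)} = -44$ ($S{\left(v,m \right)} = -23 - 21 = -44$)
$- \frac{45089}{S{\left(-51,62 \right)}} + \frac{17936}{\frac{1}{-40180 + 15804}} = - \frac{45089}{-44} + \frac{17936}{\frac{1}{-40180 + 15804}} = \left(-45089\right) \left(- \frac{1}{44}\right) + \frac{17936}{\frac{1}{-24376}} = \frac{4099}{4} + \frac{17936}{- \frac{1}{24376}} = \frac{4099}{4} + 17936 \left(-24376\right) = \frac{4099}{4} - 437207936 = - \frac{1748827645}{4}$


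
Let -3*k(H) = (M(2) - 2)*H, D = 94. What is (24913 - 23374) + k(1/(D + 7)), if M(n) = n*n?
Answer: 466315/303 ≈ 1539.0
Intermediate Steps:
M(n) = n²
k(H) = -2*H/3 (k(H) = -(2² - 2)*H/3 = -(4 - 2)*H/3 = -2*H/3)
(24913 - 23374) + k(1/(D + 7)) = (24913 - 23374) - 2/(3*(94 + 7)) = 1539 - ⅔/101 = 1539 - ⅔*1/101 = 1539 - 2/303 = 466315/303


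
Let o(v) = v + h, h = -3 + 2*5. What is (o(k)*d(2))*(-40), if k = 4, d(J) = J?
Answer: -880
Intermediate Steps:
h = 7 (h = -3 + 10 = 7)
o(v) = 7 + v (o(v) = v + 7 = 7 + v)
(o(k)*d(2))*(-40) = ((7 + 4)*2)*(-40) = (11*2)*(-40) = 22*(-40) = -880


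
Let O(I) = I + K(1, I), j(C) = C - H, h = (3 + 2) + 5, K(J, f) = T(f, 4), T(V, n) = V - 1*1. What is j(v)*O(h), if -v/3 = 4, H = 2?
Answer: -266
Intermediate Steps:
T(V, n) = -1 + V (T(V, n) = V - 1 = -1 + V)
K(J, f) = -1 + f
h = 10 (h = 5 + 5 = 10)
v = -12 (v = -3*4 = -12)
j(C) = -2 + C (j(C) = C - 1*2 = C - 2 = -2 + C)
O(I) = -1 + 2*I (O(I) = I + (-1 + I) = -1 + 2*I)
j(v)*O(h) = (-2 - 12)*(-1 + 2*10) = -14*(-1 + 20) = -14*19 = -266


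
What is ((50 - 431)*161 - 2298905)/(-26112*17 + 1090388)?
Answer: -1180123/323242 ≈ -3.6509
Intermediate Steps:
((50 - 431)*161 - 2298905)/(-26112*17 + 1090388) = (-381*161 - 2298905)/(-443904 + 1090388) = (-61341 - 2298905)/646484 = -2360246*1/646484 = -1180123/323242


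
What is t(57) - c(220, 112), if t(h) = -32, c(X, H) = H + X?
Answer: -364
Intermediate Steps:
t(57) - c(220, 112) = -32 - (112 + 220) = -32 - 1*332 = -32 - 332 = -364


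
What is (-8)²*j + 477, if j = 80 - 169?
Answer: -5219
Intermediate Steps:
j = -89
(-8)²*j + 477 = (-8)²*(-89) + 477 = 64*(-89) + 477 = -5696 + 477 = -5219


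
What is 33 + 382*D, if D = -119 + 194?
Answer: 28683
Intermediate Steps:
D = 75
33 + 382*D = 33 + 382*75 = 33 + 28650 = 28683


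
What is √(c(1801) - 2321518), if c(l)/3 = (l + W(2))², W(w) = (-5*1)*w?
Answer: 5*√292061 ≈ 2702.1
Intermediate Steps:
W(w) = -5*w
c(l) = 3*(-10 + l)² (c(l) = 3*(l - 5*2)² = 3*(l - 10)² = 3*(-10 + l)²)
√(c(1801) - 2321518) = √(3*(-10 + 1801)² - 2321518) = √(3*1791² - 2321518) = √(3*3207681 - 2321518) = √(9623043 - 2321518) = √7301525 = 5*√292061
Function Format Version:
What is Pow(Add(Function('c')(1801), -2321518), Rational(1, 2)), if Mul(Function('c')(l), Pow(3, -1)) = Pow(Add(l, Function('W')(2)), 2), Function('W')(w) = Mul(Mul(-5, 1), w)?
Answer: Mul(5, Pow(292061, Rational(1, 2))) ≈ 2702.1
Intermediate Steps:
Function('W')(w) = Mul(-5, w)
Function('c')(l) = Mul(3, Pow(Add(-10, l), 2)) (Function('c')(l) = Mul(3, Pow(Add(l, Mul(-5, 2)), 2)) = Mul(3, Pow(Add(l, -10), 2)) = Mul(3, Pow(Add(-10, l), 2)))
Pow(Add(Function('c')(1801), -2321518), Rational(1, 2)) = Pow(Add(Mul(3, Pow(Add(-10, 1801), 2)), -2321518), Rational(1, 2)) = Pow(Add(Mul(3, Pow(1791, 2)), -2321518), Rational(1, 2)) = Pow(Add(Mul(3, 3207681), -2321518), Rational(1, 2)) = Pow(Add(9623043, -2321518), Rational(1, 2)) = Pow(7301525, Rational(1, 2)) = Mul(5, Pow(292061, Rational(1, 2)))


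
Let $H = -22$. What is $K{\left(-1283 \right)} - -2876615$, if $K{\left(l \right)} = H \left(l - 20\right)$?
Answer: $2905281$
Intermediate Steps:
$K{\left(l \right)} = 440 - 22 l$ ($K{\left(l \right)} = - 22 \left(l - 20\right) = - 22 \left(-20 + l\right) = 440 - 22 l$)
$K{\left(-1283 \right)} - -2876615 = \left(440 - -28226\right) - -2876615 = \left(440 + 28226\right) + 2876615 = 28666 + 2876615 = 2905281$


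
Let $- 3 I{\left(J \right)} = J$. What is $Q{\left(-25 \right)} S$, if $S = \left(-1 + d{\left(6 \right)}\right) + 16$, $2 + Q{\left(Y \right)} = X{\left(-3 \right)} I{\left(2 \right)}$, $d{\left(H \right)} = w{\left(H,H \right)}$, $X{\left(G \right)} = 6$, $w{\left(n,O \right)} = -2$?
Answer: $-78$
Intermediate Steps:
$I{\left(J \right)} = - \frac{J}{3}$
$d{\left(H \right)} = -2$
$Q{\left(Y \right)} = -6$ ($Q{\left(Y \right)} = -2 + 6 \left(\left(- \frac{1}{3}\right) 2\right) = -2 + 6 \left(- \frac{2}{3}\right) = -2 - 4 = -6$)
$S = 13$ ($S = \left(-1 - 2\right) + 16 = -3 + 16 = 13$)
$Q{\left(-25 \right)} S = \left(-6\right) 13 = -78$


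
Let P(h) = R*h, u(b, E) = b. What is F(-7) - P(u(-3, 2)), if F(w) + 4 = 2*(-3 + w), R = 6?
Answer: -6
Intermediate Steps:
F(w) = -10 + 2*w (F(w) = -4 + 2*(-3 + w) = -4 + (-6 + 2*w) = -10 + 2*w)
P(h) = 6*h
F(-7) - P(u(-3, 2)) = (-10 + 2*(-7)) - 6*(-3) = (-10 - 14) - 1*(-18) = -24 + 18 = -6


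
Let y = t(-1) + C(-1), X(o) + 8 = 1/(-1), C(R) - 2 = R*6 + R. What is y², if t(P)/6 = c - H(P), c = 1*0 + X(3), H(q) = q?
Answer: 2809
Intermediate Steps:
C(R) = 2 + 7*R (C(R) = 2 + (R*6 + R) = 2 + (6*R + R) = 2 + 7*R)
X(o) = -9 (X(o) = -8 + 1/(-1) = -8 - 1 = -9)
c = -9 (c = 1*0 - 9 = 0 - 9 = -9)
t(P) = -54 - 6*P (t(P) = 6*(-9 - P) = -54 - 6*P)
y = -53 (y = (-54 - 6*(-1)) + (2 + 7*(-1)) = (-54 + 6) + (2 - 7) = -48 - 5 = -53)
y² = (-53)² = 2809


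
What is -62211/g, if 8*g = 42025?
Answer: -497688/42025 ≈ -11.843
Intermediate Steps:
g = 42025/8 (g = (⅛)*42025 = 42025/8 ≈ 5253.1)
-62211/g = -62211/42025/8 = -62211*8/42025 = -497688/42025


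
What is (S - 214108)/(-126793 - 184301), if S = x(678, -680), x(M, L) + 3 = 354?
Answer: 213757/311094 ≈ 0.68711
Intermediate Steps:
x(M, L) = 351 (x(M, L) = -3 + 354 = 351)
S = 351
(S - 214108)/(-126793 - 184301) = (351 - 214108)/(-126793 - 184301) = -213757/(-311094) = -213757*(-1/311094) = 213757/311094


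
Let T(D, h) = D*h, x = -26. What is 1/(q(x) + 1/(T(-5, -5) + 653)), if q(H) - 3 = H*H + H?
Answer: 678/442735 ≈ 0.0015314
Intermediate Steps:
q(H) = 3 + H + H² (q(H) = 3 + (H*H + H) = 3 + (H² + H) = 3 + (H + H²) = 3 + H + H²)
1/(q(x) + 1/(T(-5, -5) + 653)) = 1/((3 - 26 + (-26)²) + 1/(-5*(-5) + 653)) = 1/((3 - 26 + 676) + 1/(25 + 653)) = 1/(653 + 1/678) = 1/(442735/678) = 678/442735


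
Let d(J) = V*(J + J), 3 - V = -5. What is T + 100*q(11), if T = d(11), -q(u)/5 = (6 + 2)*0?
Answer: 176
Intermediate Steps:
V = 8 (V = 3 - 1*(-5) = 3 + 5 = 8)
q(u) = 0 (q(u) = -5*(6 + 2)*0 = -40*0 = -5*0 = 0)
d(J) = 16*J (d(J) = 8*(J + J) = 8*(2*J) = 16*J)
T = 176 (T = 16*11 = 176)
T + 100*q(11) = 176 + 100*0 = 176 + 0 = 176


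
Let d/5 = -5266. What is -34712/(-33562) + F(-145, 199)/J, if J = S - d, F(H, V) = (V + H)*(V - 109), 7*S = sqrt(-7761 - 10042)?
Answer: 694807351242668/570053823886243 - 34020*I*sqrt(17803)/33970193903 ≈ 1.2188 - 0.00013362*I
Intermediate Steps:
S = I*sqrt(17803)/7 (S = sqrt(-7761 - 10042)/7 = sqrt(-17803)/7 = (I*sqrt(17803))/7 = I*sqrt(17803)/7 ≈ 19.061*I)
d = -26330 (d = 5*(-5266) = -26330)
F(H, V) = (-109 + V)*(H + V) (F(H, V) = (H + V)*(-109 + V) = (-109 + V)*(H + V))
J = 26330 + I*sqrt(17803)/7 (J = I*sqrt(17803)/7 - 1*(-26330) = I*sqrt(17803)/7 + 26330 = 26330 + I*sqrt(17803)/7 ≈ 26330.0 + 19.061*I)
-34712/(-33562) + F(-145, 199)/J = -34712/(-33562) + (199**2 - 109*(-145) - 109*199 - 145*199)/(26330 + I*sqrt(17803)/7) = -34712*(-1/33562) + (39601 + 15805 - 21691 - 28855)/(26330 + I*sqrt(17803)/7) = 17356/16781 + 4860/(26330 + I*sqrt(17803)/7)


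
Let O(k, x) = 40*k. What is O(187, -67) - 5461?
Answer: 2019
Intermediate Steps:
O(187, -67) - 5461 = 40*187 - 5461 = 7480 - 5461 = 2019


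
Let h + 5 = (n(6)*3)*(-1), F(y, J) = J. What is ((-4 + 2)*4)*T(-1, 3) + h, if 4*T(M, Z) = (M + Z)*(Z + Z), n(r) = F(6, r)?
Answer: -47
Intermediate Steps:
n(r) = r
T(M, Z) = Z*(M + Z)/2 (T(M, Z) = ((M + Z)*(Z + Z))/4 = ((M + Z)*(2*Z))/4 = (2*Z*(M + Z))/4 = Z*(M + Z)/2)
h = -23 (h = -5 + (6*3)*(-1) = -5 + 18*(-1) = -5 - 18 = -23)
((-4 + 2)*4)*T(-1, 3) + h = ((-4 + 2)*4)*((½)*3*(-1 + 3)) - 23 = (-2*4)*((½)*3*2) - 23 = -8*3 - 23 = -24 - 23 = -47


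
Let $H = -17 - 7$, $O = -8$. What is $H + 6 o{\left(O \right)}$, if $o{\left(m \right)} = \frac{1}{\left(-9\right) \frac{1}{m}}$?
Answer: $- \frac{56}{3} \approx -18.667$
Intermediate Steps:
$o{\left(m \right)} = - \frac{m}{9}$
$H = -24$ ($H = -17 - 7 = -24$)
$H + 6 o{\left(O \right)} = -24 + 6 \left(\left(- \frac{1}{9}\right) \left(-8\right)\right) = -24 + 6 \cdot \frac{8}{9} = -24 + \frac{16}{3} = - \frac{56}{3}$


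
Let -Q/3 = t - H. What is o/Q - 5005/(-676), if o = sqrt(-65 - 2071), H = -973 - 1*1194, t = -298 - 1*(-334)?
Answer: 385/52 - 2*I*sqrt(534)/6609 ≈ 7.4038 - 0.006993*I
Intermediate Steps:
t = 36 (t = -298 + 334 = 36)
H = -2167 (H = -973 - 1194 = -2167)
o = 2*I*sqrt(534) (o = sqrt(-2136) = 2*I*sqrt(534) ≈ 46.217*I)
Q = -6609 (Q = -3*(36 - 1*(-2167)) = -3*(36 + 2167) = -3*2203 = -6609)
o/Q - 5005/(-676) = (2*I*sqrt(534))/(-6609) - 5005/(-676) = (2*I*sqrt(534))*(-1/6609) - 5005*(-1/676) = -2*I*sqrt(534)/6609 + 385/52 = 385/52 - 2*I*sqrt(534)/6609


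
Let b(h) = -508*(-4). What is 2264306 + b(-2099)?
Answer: 2266338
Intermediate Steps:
b(h) = 2032
2264306 + b(-2099) = 2264306 + 2032 = 2266338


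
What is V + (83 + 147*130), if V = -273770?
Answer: -254577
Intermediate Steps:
V + (83 + 147*130) = -273770 + (83 + 147*130) = -273770 + (83 + 19110) = -273770 + 19193 = -254577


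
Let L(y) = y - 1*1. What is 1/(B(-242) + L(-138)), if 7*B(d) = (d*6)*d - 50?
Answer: 7/350361 ≈ 1.9979e-5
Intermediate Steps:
L(y) = -1 + y (L(y) = y - 1 = -1 + y)
B(d) = -50/7 + 6*d**2/7 (B(d) = ((d*6)*d - 50)/7 = ((6*d)*d - 50)/7 = (6*d**2 - 50)/7 = (-50 + 6*d**2)/7 = -50/7 + 6*d**2/7)
1/(B(-242) + L(-138)) = 1/((-50/7 + (6/7)*(-242)**2) + (-1 - 138)) = 1/((-50/7 + (6/7)*58564) - 139) = 1/((-50/7 + 351384/7) - 139) = 1/(351334/7 - 139) = 1/(350361/7) = 7/350361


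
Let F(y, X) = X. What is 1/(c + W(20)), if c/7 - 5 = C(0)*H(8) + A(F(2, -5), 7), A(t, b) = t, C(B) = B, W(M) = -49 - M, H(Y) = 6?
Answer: -1/69 ≈ -0.014493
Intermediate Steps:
c = 0 (c = 35 + 7*(0*6 - 5) = 35 + 7*(0 - 5) = 35 + 7*(-5) = 35 - 35 = 0)
1/(c + W(20)) = 1/(0 + (-49 - 1*20)) = 1/(0 + (-49 - 20)) = 1/(0 - 69) = 1/(-69) = -1/69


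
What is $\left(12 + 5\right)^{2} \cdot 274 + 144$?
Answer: $79330$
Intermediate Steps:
$\left(12 + 5\right)^{2} \cdot 274 + 144 = 17^{2} \cdot 274 + 144 = 289 \cdot 274 + 144 = 79186 + 144 = 79330$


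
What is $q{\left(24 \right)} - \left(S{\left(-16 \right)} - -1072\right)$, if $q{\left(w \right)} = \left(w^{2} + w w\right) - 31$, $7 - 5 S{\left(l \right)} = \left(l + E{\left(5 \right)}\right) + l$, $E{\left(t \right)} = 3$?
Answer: $\frac{209}{5} \approx 41.8$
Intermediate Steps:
$S{\left(l \right)} = \frac{4}{5} - \frac{2 l}{5}$ ($S{\left(l \right)} = \frac{7}{5} - \frac{\left(l + 3\right) + l}{5} = \frac{7}{5} - \frac{\left(3 + l\right) + l}{5} = \frac{7}{5} - \frac{3 + 2 l}{5} = \frac{7}{5} - \left(\frac{3}{5} + \frac{2 l}{5}\right) = \frac{4}{5} - \frac{2 l}{5}$)
$q{\left(w \right)} = -31 + 2 w^{2}$ ($q{\left(w \right)} = \left(w^{2} + w^{2}\right) - 31 = 2 w^{2} - 31 = -31 + 2 w^{2}$)
$q{\left(24 \right)} - \left(S{\left(-16 \right)} - -1072\right) = \left(-31 + 2 \cdot 24^{2}\right) - \left(\left(\frac{4}{5} - - \frac{32}{5}\right) - -1072\right) = \left(-31 + 2 \cdot 576\right) - \left(\left(\frac{4}{5} + \frac{32}{5}\right) + 1072\right) = \left(-31 + 1152\right) - \left(\frac{36}{5} + 1072\right) = 1121 - \frac{5396}{5} = \frac{209}{5}$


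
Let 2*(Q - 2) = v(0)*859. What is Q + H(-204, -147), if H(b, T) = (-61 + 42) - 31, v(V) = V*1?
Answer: -48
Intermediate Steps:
v(V) = V
H(b, T) = -50 (H(b, T) = -19 - 31 = -50)
Q = 2 (Q = 2 + (0*859)/2 = 2 + (½)*0 = 2 + 0 = 2)
Q + H(-204, -147) = 2 - 50 = -48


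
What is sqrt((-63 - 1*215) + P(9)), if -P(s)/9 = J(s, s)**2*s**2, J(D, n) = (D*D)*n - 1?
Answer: I*sqrt(386358614) ≈ 19656.0*I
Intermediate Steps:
J(D, n) = -1 + n*D**2 (J(D, n) = D**2*n - 1 = n*D**2 - 1 = -1 + n*D**2)
P(s) = -9*s**2*(-1 + s**3)**2 (P(s) = -9*(-1 + s*s**2)**2*s**2 = -9*(-1 + s**3)**2*s**2 = -9*s**2*(-1 + s**3)**2)
sqrt((-63 - 1*215) + P(9)) = sqrt((-63 - 1*215) - 9*9**2*(-1 + 9**3)**2) = sqrt((-63 - 215) - 9*81*(-1 + 729)**2) = sqrt(-278 - 9*81*728**2) = sqrt(-278 - 9*81*529984) = sqrt(-278 - 386358336) = sqrt(-386358614) = I*sqrt(386358614)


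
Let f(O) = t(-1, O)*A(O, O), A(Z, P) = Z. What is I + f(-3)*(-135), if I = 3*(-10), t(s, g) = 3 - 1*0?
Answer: 1185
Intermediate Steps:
t(s, g) = 3 (t(s, g) = 3 + 0 = 3)
I = -30
f(O) = 3*O
I + f(-3)*(-135) = -30 + (3*(-3))*(-135) = -30 - 9*(-135) = -30 + 1215 = 1185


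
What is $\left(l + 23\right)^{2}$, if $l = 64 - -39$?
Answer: $15876$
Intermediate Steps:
$l = 103$ ($l = 64 + 39 = 103$)
$\left(l + 23\right)^{2} = \left(103 + 23\right)^{2} = 126^{2} = 15876$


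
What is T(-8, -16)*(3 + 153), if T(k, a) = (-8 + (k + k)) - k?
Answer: -2496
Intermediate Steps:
T(k, a) = -8 + k (T(k, a) = (-8 + 2*k) - k = -8 + k)
T(-8, -16)*(3 + 153) = (-8 - 8)*(3 + 153) = -16*156 = -2496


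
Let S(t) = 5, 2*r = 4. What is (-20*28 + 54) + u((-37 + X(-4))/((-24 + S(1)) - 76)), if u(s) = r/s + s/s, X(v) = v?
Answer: -20515/41 ≈ -500.37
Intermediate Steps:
r = 2 (r = (½)*4 = 2)
u(s) = 1 + 2/s (u(s) = 2/s + s/s = 2/s + 1 = 1 + 2/s)
(-20*28 + 54) + u((-37 + X(-4))/((-24 + S(1)) - 76)) = (-20*28 + 54) + (2 + (-37 - 4)/((-24 + 5) - 76))/(((-37 - 4)/((-24 + 5) - 76))) = (-560 + 54) + (2 - 41/(-19 - 76))/((-41/(-19 - 76))) = -506 + (2 - 41/(-95))/((-41/(-95))) = -506 + (2 - 41*(-1/95))/((-41*(-1/95))) = -506 + (2 + 41/95)/(41/95) = -506 + (95/41)*(231/95) = -506 + 231/41 = -20515/41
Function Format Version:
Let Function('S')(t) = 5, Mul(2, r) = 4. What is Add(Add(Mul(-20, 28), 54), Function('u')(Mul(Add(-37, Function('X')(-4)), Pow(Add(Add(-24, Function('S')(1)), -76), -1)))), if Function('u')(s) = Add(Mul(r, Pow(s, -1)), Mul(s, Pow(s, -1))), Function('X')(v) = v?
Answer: Rational(-20515, 41) ≈ -500.37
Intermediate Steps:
r = 2 (r = Mul(Rational(1, 2), 4) = 2)
Function('u')(s) = Add(1, Mul(2, Pow(s, -1))) (Function('u')(s) = Add(Mul(2, Pow(s, -1)), Mul(s, Pow(s, -1))) = Add(Mul(2, Pow(s, -1)), 1) = Add(1, Mul(2, Pow(s, -1))))
Add(Add(Mul(-20, 28), 54), Function('u')(Mul(Add(-37, Function('X')(-4)), Pow(Add(Add(-24, Function('S')(1)), -76), -1)))) = Add(Add(Mul(-20, 28), 54), Mul(Pow(Mul(Add(-37, -4), Pow(Add(Add(-24, 5), -76), -1)), -1), Add(2, Mul(Add(-37, -4), Pow(Add(Add(-24, 5), -76), -1))))) = Add(Add(-560, 54), Mul(Pow(Mul(-41, Pow(Add(-19, -76), -1)), -1), Add(2, Mul(-41, Pow(Add(-19, -76), -1))))) = Add(-506, Mul(Pow(Mul(-41, Pow(-95, -1)), -1), Add(2, Mul(-41, Pow(-95, -1))))) = Add(-506, Mul(Pow(Mul(-41, Rational(-1, 95)), -1), Add(2, Mul(-41, Rational(-1, 95))))) = Add(-506, Mul(Pow(Rational(41, 95), -1), Add(2, Rational(41, 95)))) = Add(-506, Mul(Rational(95, 41), Rational(231, 95))) = Add(-506, Rational(231, 41)) = Rational(-20515, 41)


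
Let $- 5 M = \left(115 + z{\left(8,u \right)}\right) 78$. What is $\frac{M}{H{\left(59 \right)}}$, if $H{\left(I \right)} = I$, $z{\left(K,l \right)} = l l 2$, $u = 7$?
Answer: $- \frac{16614}{295} \approx -56.319$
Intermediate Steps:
$z{\left(K,l \right)} = 2 l^{2}$ ($z{\left(K,l \right)} = l^{2} \cdot 2 = 2 l^{2}$)
$M = - \frac{16614}{5}$ ($M = - \frac{\left(115 + 2 \cdot 7^{2}\right) 78}{5} = - \frac{\left(115 + 2 \cdot 49\right) 78}{5} = - \frac{\left(115 + 98\right) 78}{5} = - \frac{213 \cdot 78}{5} = \left(- \frac{1}{5}\right) 16614 = - \frac{16614}{5} \approx -3322.8$)
$\frac{M}{H{\left(59 \right)}} = - \frac{16614}{5 \cdot 59} = \left(- \frac{16614}{5}\right) \frac{1}{59} = - \frac{16614}{295}$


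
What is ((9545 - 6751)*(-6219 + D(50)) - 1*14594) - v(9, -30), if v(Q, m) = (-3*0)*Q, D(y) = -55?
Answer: -17544150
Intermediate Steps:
v(Q, m) = 0 (v(Q, m) = 0*Q = 0)
((9545 - 6751)*(-6219 + D(50)) - 1*14594) - v(9, -30) = ((9545 - 6751)*(-6219 - 55) - 1*14594) - 1*0 = (2794*(-6274) - 14594) + 0 = (-17529556 - 14594) + 0 = -17544150 + 0 = -17544150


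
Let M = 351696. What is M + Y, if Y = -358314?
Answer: -6618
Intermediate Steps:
M + Y = 351696 - 358314 = -6618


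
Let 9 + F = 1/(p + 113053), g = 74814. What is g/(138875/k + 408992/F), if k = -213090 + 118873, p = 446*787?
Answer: -14719532373551586/8941237519529885 ≈ -1.6463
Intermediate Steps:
p = 351002
k = -94217
F = -4176494/464055 (F = -9 + 1/(351002 + 113053) = -9 + 1/464055 = -4176494/464055 ≈ -9.0000)
g/(138875/k + 408992/F) = 74814/(138875/(-94217) + 408992/(-4176494/464055)) = 74814/(138875*(-1/94217) + 408992*(-464055/4176494)) = 74814/(-138875/94217 - 94897391280/2088247) = 74814/(-8941237519529885/196748367599) = 74814*(-196748367599/8941237519529885) = -14719532373551586/8941237519529885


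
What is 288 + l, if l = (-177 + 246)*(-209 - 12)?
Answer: -14961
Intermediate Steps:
l = -15249 (l = 69*(-221) = -15249)
288 + l = 288 - 15249 = -14961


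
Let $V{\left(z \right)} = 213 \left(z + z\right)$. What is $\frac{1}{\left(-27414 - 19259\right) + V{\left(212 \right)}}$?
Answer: $\frac{1}{43639} \approx 2.2915 \cdot 10^{-5}$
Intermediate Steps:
$V{\left(z \right)} = 426 z$ ($V{\left(z \right)} = 213 \cdot 2 z = 426 z$)
$\frac{1}{\left(-27414 - 19259\right) + V{\left(212 \right)}} = \frac{1}{\left(-27414 - 19259\right) + 426 \cdot 212} = \frac{1}{\left(-27414 - 19259\right) + 90312} = \frac{1}{-46673 + 90312} = \frac{1}{43639}$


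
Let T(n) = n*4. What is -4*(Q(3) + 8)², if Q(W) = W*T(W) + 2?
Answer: -8464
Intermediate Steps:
T(n) = 4*n
Q(W) = 2 + 4*W² (Q(W) = W*(4*W) + 2 = 4*W² + 2 = 2 + 4*W²)
-4*(Q(3) + 8)² = -4*((2 + 4*3²) + 8)² = -4*((2 + 4*9) + 8)² = -4*((2 + 36) + 8)² = -4*(38 + 8)² = -4*46² = -4*2116 = -8464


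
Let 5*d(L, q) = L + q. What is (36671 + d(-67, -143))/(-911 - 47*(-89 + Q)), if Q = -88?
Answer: 36629/7408 ≈ 4.9445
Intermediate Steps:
d(L, q) = L/5 + q/5 (d(L, q) = (L + q)/5 = L/5 + q/5)
(36671 + d(-67, -143))/(-911 - 47*(-89 + Q)) = (36671 + ((⅕)*(-67) + (⅕)*(-143)))/(-911 - 47*(-89 - 88)) = (36671 + (-67/5 - 143/5))/(-911 - 47*(-177)) = (36671 - 42)/(-911 + 8319) = 36629/7408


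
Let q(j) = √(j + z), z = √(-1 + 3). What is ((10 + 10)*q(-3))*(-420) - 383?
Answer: -383 - 8400*I*√(3 - √2) ≈ -383.0 - 10578.0*I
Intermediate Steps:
z = √2 ≈ 1.4142
q(j) = √(j + √2)
((10 + 10)*q(-3))*(-420) - 383 = ((10 + 10)*√(-3 + √2))*(-420) - 383 = (20*√(-3 + √2))*(-420) - 383 = -8400*√(-3 + √2) - 383 = -383 - 8400*√(-3 + √2)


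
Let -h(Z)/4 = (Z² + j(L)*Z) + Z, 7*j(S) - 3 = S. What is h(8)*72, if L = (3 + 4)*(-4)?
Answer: -87552/7 ≈ -12507.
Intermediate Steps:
L = -28 (L = 7*(-4) = -28)
j(S) = 3/7 + S/7
h(Z) = -4*Z² + 72*Z/7 (h(Z) = -4*((Z² + (3/7 + (⅐)*(-28))*Z) + Z) = -4*((Z² + (3/7 - 4)*Z) + Z) = -4*((Z² - 25*Z/7) + Z) = -4*(Z² - 18*Z/7) = -4*Z² + 72*Z/7)
h(8)*72 = ((4/7)*8*(18 - 7*8))*72 = ((4/7)*8*(18 - 56))*72 = ((4/7)*8*(-38))*72 = -1216/7*72 = -87552/7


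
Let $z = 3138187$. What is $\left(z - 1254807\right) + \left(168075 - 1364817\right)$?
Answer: $686638$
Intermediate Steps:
$\left(z - 1254807\right) + \left(168075 - 1364817\right) = \left(3138187 - 1254807\right) + \left(168075 - 1364817\right) = 1883380 - 1196742 = 686638$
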